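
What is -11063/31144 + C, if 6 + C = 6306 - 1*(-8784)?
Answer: 469765033/31144 ≈ 15084.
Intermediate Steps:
C = 15084 (C = -6 + (6306 - 1*(-8784)) = -6 + (6306 + 8784) = -6 + 15090 = 15084)
-11063/31144 + C = -11063/31144 + 15084 = 469765033/31144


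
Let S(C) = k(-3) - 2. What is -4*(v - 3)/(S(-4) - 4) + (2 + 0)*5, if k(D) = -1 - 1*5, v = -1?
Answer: 26/3 ≈ 8.6667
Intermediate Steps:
k(D) = -6 (k(D) = -1 - 5 = -6)
S(C) = -8 (S(C) = -6 - 2 = -8)
-4*(v - 3)/(S(-4) - 4) + (2 + 0)*5 = -4*(-1 - 3)/(-8 - 4) + (2 + 0)*5 = -(-16)/(-12) + 2*5 = -(-16)*(-1)/12 + 10 = -4*1/3 + 10 = -4/3 + 10 = 26/3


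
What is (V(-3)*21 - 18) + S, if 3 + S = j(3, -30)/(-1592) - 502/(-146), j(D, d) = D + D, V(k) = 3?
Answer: 2640113/58108 ≈ 45.435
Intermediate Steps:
j(D, d) = 2*D
S = 25253/58108 (S = -3 + ((2*3)/(-1592) - 502/(-146)) = -3 + (6*(-1/1592) - 502*(-1/146)) = -3 + (-3/796 + 251/73) = -3 + 199577/58108 = 25253/58108 ≈ 0.43459)
(V(-3)*21 - 18) + S = (3*21 - 18) + 25253/58108 = (63 - 18) + 25253/58108 = 45 + 25253/58108 = 2640113/58108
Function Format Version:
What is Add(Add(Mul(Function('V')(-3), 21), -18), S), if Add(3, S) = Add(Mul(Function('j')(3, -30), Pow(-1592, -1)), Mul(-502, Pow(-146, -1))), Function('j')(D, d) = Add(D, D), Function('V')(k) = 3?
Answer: Rational(2640113, 58108) ≈ 45.435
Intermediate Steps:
Function('j')(D, d) = Mul(2, D)
S = Rational(25253, 58108) (S = Add(-3, Add(Mul(Mul(2, 3), Pow(-1592, -1)), Mul(-502, Pow(-146, -1)))) = Add(-3, Add(Mul(6, Rational(-1, 1592)), Mul(-502, Rational(-1, 146)))) = Add(-3, Add(Rational(-3, 796), Rational(251, 73))) = Add(-3, Rational(199577, 58108)) = Rational(25253, 58108) ≈ 0.43459)
Add(Add(Mul(Function('V')(-3), 21), -18), S) = Add(Add(Mul(3, 21), -18), Rational(25253, 58108)) = Add(Add(63, -18), Rational(25253, 58108)) = Add(45, Rational(25253, 58108)) = Rational(2640113, 58108)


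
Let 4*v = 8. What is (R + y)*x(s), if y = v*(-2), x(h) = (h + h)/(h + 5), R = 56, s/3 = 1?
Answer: 39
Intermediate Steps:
v = 2 (v = (¼)*8 = 2)
s = 3 (s = 3*1 = 3)
x(h) = 2*h/(5 + h) (x(h) = (2*h)/(5 + h) = 2*h/(5 + h))
y = -4 (y = 2*(-2) = -4)
(R + y)*x(s) = (56 - 4)*(2*3/(5 + 3)) = 52*(2*3/8) = 52*(2*3*(⅛)) = 52*(¾) = 39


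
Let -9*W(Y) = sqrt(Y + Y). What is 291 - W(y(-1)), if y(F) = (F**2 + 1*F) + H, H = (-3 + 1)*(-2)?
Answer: 291 + 2*sqrt(2)/9 ≈ 291.31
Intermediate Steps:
H = 4 (H = -2*(-2) = 4)
y(F) = 4 + F + F**2 (y(F) = (F**2 + 1*F) + 4 = (F**2 + F) + 4 = (F + F**2) + 4 = 4 + F + F**2)
W(Y) = -sqrt(2)*sqrt(Y)/9 (W(Y) = -sqrt(Y + Y)/9 = -sqrt(2)*sqrt(Y)/9)
291 - W(y(-1)) = 291 - (-1)*sqrt(2)*sqrt(4 - 1 + (-1)**2)/9 = 291 - (-1)*sqrt(2)*sqrt(4 - 1 + 1)/9 = 291 - (-1)*sqrt(2)*sqrt(4)/9 = 291 - (-1)*sqrt(2)*2/9 = 291 - (-2)*sqrt(2)/9 = 291 + 2*sqrt(2)/9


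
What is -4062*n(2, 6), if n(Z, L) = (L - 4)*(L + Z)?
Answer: -64992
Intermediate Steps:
n(Z, L) = (-4 + L)*(L + Z)
-4062*n(2, 6) = -4062*(6² - 4*6 - 4*2 + 6*2) = -4062*(36 - 24 - 8 + 12) = -4062*16 = -64992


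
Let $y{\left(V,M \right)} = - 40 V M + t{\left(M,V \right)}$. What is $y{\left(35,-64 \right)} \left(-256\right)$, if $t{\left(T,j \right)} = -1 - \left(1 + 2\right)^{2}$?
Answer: $-22935040$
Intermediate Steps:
$t{\left(T,j \right)} = -10$ ($t{\left(T,j \right)} = -1 - 3^{2} = -1 - 9 = -10$)
$y{\left(V,M \right)} = -10 - 40 M V$ ($y{\left(V,M \right)} = - 40 V M - 10 = - 40 M V - 10 = -10 - 40 M V$)
$y{\left(35,-64 \right)} \left(-256\right) = \left(-10 - \left(-2560\right) 35\right) \left(-256\right) = \left(-10 + 89600\right) \left(-256\right) = 89590 \left(-256\right) = -22935040$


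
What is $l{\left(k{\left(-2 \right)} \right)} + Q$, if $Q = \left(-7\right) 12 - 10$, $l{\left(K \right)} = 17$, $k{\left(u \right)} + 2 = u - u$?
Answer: $-77$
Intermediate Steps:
$k{\left(u \right)} = -2$ ($k{\left(u \right)} = -2 + \left(u - u\right) = -2 + 0 = -2$)
$Q = -94$ ($Q = -84 - 10 = -94$)
$l{\left(k{\left(-2 \right)} \right)} + Q = 17 - 94 = -77$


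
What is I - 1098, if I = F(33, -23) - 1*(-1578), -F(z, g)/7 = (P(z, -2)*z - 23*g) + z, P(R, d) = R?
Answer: -11077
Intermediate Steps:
F(z, g) = -7*z - 7*z² + 161*g (F(z, g) = -7*((z*z - 23*g) + z) = -7*((z² - 23*g) + z) = -7*(z + z² - 23*g) = -7*z - 7*z² + 161*g)
I = -9979 (I = (-7*33 - 7*33² + 161*(-23)) - 1*(-1578) = (-231 - 7*1089 - 3703) + 1578 = (-231 - 7623 - 3703) + 1578 = -11557 + 1578 = -9979)
I - 1098 = -9979 - 1098 = -11077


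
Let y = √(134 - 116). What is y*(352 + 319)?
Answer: 2013*√2 ≈ 2846.8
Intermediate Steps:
y = 3*√2 (y = √18 = 3*√2 ≈ 4.2426)
y*(352 + 319) = (3*√2)*(352 + 319) = (3*√2)*671 = 2013*√2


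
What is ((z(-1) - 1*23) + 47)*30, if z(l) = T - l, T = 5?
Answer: 900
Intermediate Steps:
z(l) = 5 - l
((z(-1) - 1*23) + 47)*30 = (((5 - 1*(-1)) - 1*23) + 47)*30 = (((5 + 1) - 23) + 47)*30 = ((6 - 23) + 47)*30 = (-17 + 47)*30 = 30*30 = 900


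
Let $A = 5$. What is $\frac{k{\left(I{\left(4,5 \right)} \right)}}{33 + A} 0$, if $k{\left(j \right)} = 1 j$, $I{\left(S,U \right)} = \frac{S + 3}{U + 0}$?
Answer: $0$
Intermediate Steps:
$I{\left(S,U \right)} = \frac{3 + S}{U}$
$k{\left(j \right)} = j$
$\frac{k{\left(I{\left(4,5 \right)} \right)}}{33 + A} 0 = \frac{\frac{1}{5} \left(3 + 4\right)}{33 + 5} \cdot 0 = \frac{\frac{1}{5} \cdot 7}{38} \cdot 0 = \frac{7}{5} \cdot \frac{1}{38} \cdot 0 = \frac{7}{190} \cdot 0 = 0$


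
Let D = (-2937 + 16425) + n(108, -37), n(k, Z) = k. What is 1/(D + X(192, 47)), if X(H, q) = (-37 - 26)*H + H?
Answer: 1/1692 ≈ 0.00059102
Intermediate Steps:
D = 13596 (D = (-2937 + 16425) + 108 = 13488 + 108 = 13596)
X(H, q) = -62*H (X(H, q) = -63*H + H = -62*H)
1/(D + X(192, 47)) = 1/(13596 - 62*192) = 1/(13596 - 11904) = 1/1692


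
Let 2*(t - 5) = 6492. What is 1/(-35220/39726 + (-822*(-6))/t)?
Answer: 21524871/13571402 ≈ 1.5860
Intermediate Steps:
t = 3251 (t = 5 + (½)*6492 = 5 + 3246 = 3251)
1/(-35220/39726 + (-822*(-6))/t) = 1/(-35220/39726 - 822*(-6)/3251) = 1/(-35220*1/39726 + 4932*(1/3251)) = 1/(-5870/6621 + 4932/3251) = 1/(13571402/21524871) = 21524871/13571402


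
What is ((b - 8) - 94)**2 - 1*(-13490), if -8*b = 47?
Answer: 1608129/64 ≈ 25127.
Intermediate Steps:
b = -47/8 (b = -1/8*47 = -47/8 ≈ -5.8750)
((b - 8) - 94)**2 - 1*(-13490) = ((-47/8 - 8) - 94)**2 - 1*(-13490) = (-111/8 - 94)**2 + 13490 = (-863/8)**2 + 13490 = 744769/64 + 13490 = 1608129/64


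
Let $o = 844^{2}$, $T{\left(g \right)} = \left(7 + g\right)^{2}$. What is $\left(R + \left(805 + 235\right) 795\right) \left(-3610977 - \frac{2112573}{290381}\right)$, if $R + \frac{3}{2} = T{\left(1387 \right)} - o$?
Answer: $- \frac{165970989188438445}{22337} \approx -7.4303 \cdot 10^{12}$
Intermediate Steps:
$o = 712336$
$R = \frac{2461797}{2}$ ($R = - \frac{3}{2} + \left(\left(7 + 1387\right)^{2} - 712336\right) = - \frac{3}{2} - \left(712336 - 1394^{2}\right) = - \frac{3}{2} + \left(1943236 - 712336\right) = - \frac{3}{2} + 1230900 = \frac{2461797}{2} \approx 1.2309 \cdot 10^{6}$)
$\left(R + \left(805 + 235\right) 795\right) \left(-3610977 - \frac{2112573}{290381}\right) = \left(\frac{2461797}{2} + \left(805 + 235\right) 795\right) \left(-3610977 - \frac{2112573}{290381}\right) = \left(\frac{2461797}{2} + 1040 \cdot 795\right) \left(-3610977 - \frac{2112573}{290381}\right) = \left(\frac{2461797}{2} + 826800\right) \left(-3610977 - \frac{2112573}{290381}\right) = \frac{4115397}{2} \left(- \frac{1048561224810}{290381}\right) = - \frac{165970989188438445}{22337}$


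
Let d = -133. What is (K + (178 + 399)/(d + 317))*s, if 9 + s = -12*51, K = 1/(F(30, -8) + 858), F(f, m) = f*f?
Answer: -4565475/2344 ≈ -1947.7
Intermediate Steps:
F(f, m) = f²
K = 1/1758 (K = 1/(30² + 858) = 1/(900 + 858) = 1/1758 ≈ 0.00056883)
s = -621 (s = -9 - 12*51 = -9 - 612 = -621)
(K + (178 + 399)/(d + 317))*s = (1/1758 + (178 + 399)/(-133 + 317))*(-621) = (1/1758 + 577/184)*(-621) = (507275/161736)*(-621) = -4565475/2344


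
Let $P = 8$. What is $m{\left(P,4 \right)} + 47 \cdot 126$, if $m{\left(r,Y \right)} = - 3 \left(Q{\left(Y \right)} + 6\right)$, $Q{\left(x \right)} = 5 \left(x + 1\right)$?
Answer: $5829$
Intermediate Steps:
$Q{\left(x \right)} = 5 + 5 x$ ($Q{\left(x \right)} = 5 \left(1 + x\right) = 5 + 5 x$)
$m{\left(r,Y \right)} = -33 - 15 Y$ ($m{\left(r,Y \right)} = - 3 \left(\left(5 + 5 Y\right) + 6\right) = - 3 \left(11 + 5 Y\right) = -33 - 15 Y$)
$m{\left(P,4 \right)} + 47 \cdot 126 = \left(-33 - 60\right) + 47 \cdot 126 = \left(-33 - 60\right) + 5922 = -93 + 5922 = 5829$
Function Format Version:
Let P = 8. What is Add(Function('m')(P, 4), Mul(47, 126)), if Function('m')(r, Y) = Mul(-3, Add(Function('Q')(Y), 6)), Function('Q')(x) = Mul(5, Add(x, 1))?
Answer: 5829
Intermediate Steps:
Function('Q')(x) = Add(5, Mul(5, x)) (Function('Q')(x) = Mul(5, Add(1, x)) = Add(5, Mul(5, x)))
Function('m')(r, Y) = Add(-33, Mul(-15, Y)) (Function('m')(r, Y) = Mul(-3, Add(Add(5, Mul(5, Y)), 6)) = Mul(-3, Add(11, Mul(5, Y))) = Add(-33, Mul(-15, Y)))
Add(Function('m')(P, 4), Mul(47, 126)) = Add(Add(-33, Mul(-15, 4)), Mul(47, 126)) = Add(Add(-33, -60), 5922) = Add(-93, 5922) = 5829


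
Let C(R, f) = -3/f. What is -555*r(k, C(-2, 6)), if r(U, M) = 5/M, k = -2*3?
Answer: 5550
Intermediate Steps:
k = -6
-555*r(k, C(-2, 6)) = -2775/((-3/6)) = -2775/((-3*⅙)) = -2775/(-½) = -2775*(-2) = -555*(-10) = 5550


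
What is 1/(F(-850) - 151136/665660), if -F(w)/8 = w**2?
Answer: -166415/961878737784 ≈ -1.7301e-7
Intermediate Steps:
F(w) = -8*w**2
1/(F(-850) - 151136/665660) = 1/(-8*(-850)**2 - 151136/665660) = 1/(-8*722500 - 151136*1/665660) = 1/(-5780000 - 37784/166415) = 1/(-961878737784/166415) = -166415/961878737784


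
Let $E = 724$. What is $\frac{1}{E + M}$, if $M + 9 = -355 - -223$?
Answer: $\frac{1}{583} \approx 0.0017153$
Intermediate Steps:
$M = -141$ ($M = -9 - 132 = -141$)
$\frac{1}{E + M} = \frac{1}{724 - 141} = \frac{1}{583}$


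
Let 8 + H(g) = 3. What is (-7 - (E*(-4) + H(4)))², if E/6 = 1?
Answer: 484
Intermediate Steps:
E = 6 (E = 6*1 = 6)
H(g) = -5 (H(g) = -8 + 3 = -5)
(-7 - (E*(-4) + H(4)))² = (-7 - (6*(-4) - 5))² = (-7 - (-24 - 5))² = (-7 - 1*(-29))² = (-7 + 29)² = 22² = 484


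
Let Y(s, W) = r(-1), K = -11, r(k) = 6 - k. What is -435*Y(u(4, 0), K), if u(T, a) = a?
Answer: -3045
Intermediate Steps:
Y(s, W) = 7 (Y(s, W) = 6 - 1*(-1) = 6 + 1 = 7)
-435*Y(u(4, 0), K) = -435*7 = -3045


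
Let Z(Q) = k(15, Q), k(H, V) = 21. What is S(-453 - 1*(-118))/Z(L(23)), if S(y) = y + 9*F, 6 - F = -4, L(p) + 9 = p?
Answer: -35/3 ≈ -11.667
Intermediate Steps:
L(p) = -9 + p
Z(Q) = 21
F = 10 (F = 6 - 1*(-4) = 6 + 4 = 10)
S(y) = 90 + y (S(y) = y + 9*10 = y + 90 = 90 + y)
S(-453 - 1*(-118))/Z(L(23)) = (90 + (-453 - 1*(-118)))/21 = (90 + (-453 + 118))*(1/21) = (90 - 335)*(1/21) = -245*1/21 = -35/3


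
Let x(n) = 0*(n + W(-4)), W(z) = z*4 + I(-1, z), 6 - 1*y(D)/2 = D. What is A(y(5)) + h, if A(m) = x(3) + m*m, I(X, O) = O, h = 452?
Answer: 456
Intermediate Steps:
y(D) = 12 - 2*D
W(z) = 5*z (W(z) = z*4 + z = 4*z + z = 5*z)
x(n) = 0 (x(n) = 0*(n + 5*(-4)) = 0*(n - 20) = 0*(-20 + n) = 0)
A(m) = m**2 (A(m) = 0 + m*m = 0 + m**2 = m**2)
A(y(5)) + h = (12 - 2*5)**2 + 452 = (12 - 10)**2 + 452 = 2**2 + 452 = 4 + 452 = 456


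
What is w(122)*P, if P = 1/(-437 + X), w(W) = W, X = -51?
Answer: -¼ ≈ -0.25000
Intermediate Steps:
P = -1/488 (P = 1/(-437 - 51) = 1/(-488) = -1/488 ≈ -0.0020492)
w(122)*P = 122*(-1/488) = -¼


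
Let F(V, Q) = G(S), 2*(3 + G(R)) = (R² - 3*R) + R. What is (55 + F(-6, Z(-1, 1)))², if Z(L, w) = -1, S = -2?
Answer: 3136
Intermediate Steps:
G(R) = -3 + R²/2 - R (G(R) = -3 + ((R² - 3*R) + R)/2 = -3 + (R² - 2*R)/2 = -3 + (R²/2 - R) = -3 + R²/2 - R)
F(V, Q) = 1 (F(V, Q) = -3 + (½)*(-2)² - 1*(-2) = -3 + (½)*4 + 2 = -3 + 2 + 2 = 1)
(55 + F(-6, Z(-1, 1)))² = (55 + 1)² = 56² = 3136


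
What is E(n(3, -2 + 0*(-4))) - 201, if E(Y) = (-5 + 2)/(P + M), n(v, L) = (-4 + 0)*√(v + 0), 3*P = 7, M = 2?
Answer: -2622/13 ≈ -201.69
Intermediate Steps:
P = 7/3 (P = (⅓)*7 = 7/3 ≈ 2.3333)
n(v, L) = -4*√v
E(Y) = -9/13 (E(Y) = (-5 + 2)/(7/3 + 2) = -3/13/3 = -3*3/13 = -9/13)
E(n(3, -2 + 0*(-4))) - 201 = -9/13 - 201 = -2622/13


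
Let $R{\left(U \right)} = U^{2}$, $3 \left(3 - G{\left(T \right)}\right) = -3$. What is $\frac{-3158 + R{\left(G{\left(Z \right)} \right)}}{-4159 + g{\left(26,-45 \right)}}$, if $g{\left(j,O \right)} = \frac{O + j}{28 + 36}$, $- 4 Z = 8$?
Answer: $\frac{201088}{266195} \approx 0.75542$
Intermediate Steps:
$Z = -2$ ($Z = \left(- \frac{1}{4}\right) 8 = -2$)
$g{\left(j,O \right)} = \frac{O}{64} + \frac{j}{64}$ ($g{\left(j,O \right)} = \frac{O + j}{64} = \left(O + j\right) \frac{1}{64} = \frac{O}{64} + \frac{j}{64}$)
$G{\left(T \right)} = 4$ ($G{\left(T \right)} = 3 - -1 = 3 + 1 = 4$)
$\frac{-3158 + R{\left(G{\left(Z \right)} \right)}}{-4159 + g{\left(26,-45 \right)}} = \frac{-3158 + 4^{2}}{-4159 + \left(\frac{1}{64} \left(-45\right) + \frac{1}{64} \cdot 26\right)} = \frac{-3158 + 16}{-4159 + \left(- \frac{45}{64} + \frac{13}{32}\right)} = - \frac{3142}{-4159 - \frac{19}{64}} = - \frac{3142}{- \frac{266195}{64}} = \left(-3142\right) \left(- \frac{64}{266195}\right) = \frac{201088}{266195}$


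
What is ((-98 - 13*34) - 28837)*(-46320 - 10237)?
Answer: 1661474989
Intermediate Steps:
((-98 - 13*34) - 28837)*(-46320 - 10237) = ((-98 - 442) - 28837)*(-56557) = (-540 - 28837)*(-56557) = -29377*(-56557) = 1661474989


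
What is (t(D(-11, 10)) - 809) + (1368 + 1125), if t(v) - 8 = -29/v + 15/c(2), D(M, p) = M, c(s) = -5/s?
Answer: 18575/11 ≈ 1688.6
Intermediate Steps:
t(v) = 2 - 29/v (t(v) = 8 + (-29/v + 15/((-5/2))) = 8 + (-29/v + 15/((-5*½))) = 8 + (-29/v + 15/(-5/2)) = 8 + (-29/v + 15*(-⅖)) = 8 + (-29/v - 6) = 8 + (-6 - 29/v) = 2 - 29/v)
(t(D(-11, 10)) - 809) + (1368 + 1125) = ((2 - 29/(-11)) - 809) + (1368 + 1125) = ((2 - 29*(-1/11)) - 809) + 2493 = ((2 + 29/11) - 809) + 2493 = (51/11 - 809) + 2493 = -8848/11 + 2493 = 18575/11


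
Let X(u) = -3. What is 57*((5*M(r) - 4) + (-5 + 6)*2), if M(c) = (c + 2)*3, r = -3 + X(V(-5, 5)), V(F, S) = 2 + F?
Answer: -3534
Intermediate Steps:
r = -6 (r = -3 - 3 = -6)
M(c) = 6 + 3*c (M(c) = (2 + c)*3 = 6 + 3*c)
57*((5*M(r) - 4) + (-5 + 6)*2) = 57*((5*(6 + 3*(-6)) - 4) + (-5 + 6)*2) = 57*((5*(6 - 18) - 4) + 1*2) = 57*((5*(-12) - 4) + 2) = 57*((-60 - 4) + 2) = 57*(-64 + 2) = 57*(-62) = -3534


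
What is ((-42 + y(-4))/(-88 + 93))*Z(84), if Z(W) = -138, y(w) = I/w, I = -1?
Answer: 11523/10 ≈ 1152.3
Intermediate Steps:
y(w) = -1/w
((-42 + y(-4))/(-88 + 93))*Z(84) = ((-42 - 1/(-4))/(-88 + 93))*(-138) = ((-42 - 1*(-¼))/5)*(-138) = ((-42 + ¼)*(⅕))*(-138) = -167/4*⅕*(-138) = -167/20*(-138) = 11523/10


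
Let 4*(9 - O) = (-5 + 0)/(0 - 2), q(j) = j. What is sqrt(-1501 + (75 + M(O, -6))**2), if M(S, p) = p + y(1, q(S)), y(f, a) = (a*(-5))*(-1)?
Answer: 3*sqrt(76745)/8 ≈ 103.89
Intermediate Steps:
O = 67/8 (O = 9 - (-5 + 0)/(4*(0 - 2)) = 9 - (-5)/(4*(-2)) = 9 - (-5)*(-1)/(4*2) = 9 - 1/4*5/2 = 9 - 5/8 = 67/8 ≈ 8.3750)
y(f, a) = 5*a (y(f, a) = -5*a*(-1) = 5*a)
M(S, p) = p + 5*S
sqrt(-1501 + (75 + M(O, -6))**2) = sqrt(-1501 + (75 + (-6 + 5*(67/8)))**2) = sqrt(-1501 + (75 + (-6 + 335/8))**2) = sqrt(-1501 + (75 + 287/8)**2) = sqrt(-1501 + (887/8)**2) = sqrt(-1501 + 786769/64) = sqrt(690705/64) = 3*sqrt(76745)/8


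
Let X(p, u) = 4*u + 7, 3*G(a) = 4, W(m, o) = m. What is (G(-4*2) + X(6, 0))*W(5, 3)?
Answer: 125/3 ≈ 41.667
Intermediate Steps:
G(a) = 4/3 (G(a) = (⅓)*4 = 4/3)
X(p, u) = 7 + 4*u
(G(-4*2) + X(6, 0))*W(5, 3) = (4/3 + (7 + 4*0))*5 = (4/3 + (7 + 0))*5 = (4/3 + 7)*5 = (25/3)*5 = 125/3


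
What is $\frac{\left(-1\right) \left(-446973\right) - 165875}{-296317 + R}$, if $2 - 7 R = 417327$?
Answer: $- \frac{983843}{1245772} \approx -0.78975$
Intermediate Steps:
$R = - \frac{417325}{7}$ ($R = \frac{2}{7} - \frac{417327}{7} = - \frac{417325}{7} \approx -59618.0$)
$\frac{\left(-1\right) \left(-446973\right) - 165875}{-296317 + R} = \frac{\left(-1\right) \left(-446973\right) - 165875}{-296317 - \frac{417325}{7}} = \frac{446973 - 165875}{- \frac{2491544}{7}} = 281098 \left(- \frac{7}{2491544}\right) = - \frac{983843}{1245772}$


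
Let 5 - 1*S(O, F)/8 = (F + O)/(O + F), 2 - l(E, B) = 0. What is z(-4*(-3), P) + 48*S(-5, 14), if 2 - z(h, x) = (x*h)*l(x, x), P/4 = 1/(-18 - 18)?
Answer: 4622/3 ≈ 1540.7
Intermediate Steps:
l(E, B) = 2 (l(E, B) = 2 - 1*0 = 2 + 0 = 2)
S(O, F) = 32 (S(O, F) = 40 - 8*(F + O)/(O + F) = 40 - 8*(F + O)/(F + O) = 40 - 8*1 = 40 - 8 = 32)
P = -1/9 (P = 4/(-18 - 18) = 4/(-36) = 4*(-1/36) = -1/9 ≈ -0.11111)
z(h, x) = 2 - 2*h*x (z(h, x) = 2 - x*h*2 = 2 - h*x*2 = 2 - 2*h*x)
z(-4*(-3), P) + 48*S(-5, 14) = (2 - 2*(-4*(-3))*(-1/9)) + 48*32 = (2 - 2*12*(-1/9)) + 1536 = (2 + 8/3) + 1536 = 14/3 + 1536 = 4622/3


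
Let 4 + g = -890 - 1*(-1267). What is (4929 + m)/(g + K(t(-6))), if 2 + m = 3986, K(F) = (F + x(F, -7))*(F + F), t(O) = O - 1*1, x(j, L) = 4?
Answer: 8913/415 ≈ 21.477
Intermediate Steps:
t(O) = -1 + O (t(O) = O - 1 = -1 + O)
K(F) = 2*F*(4 + F) (K(F) = (F + 4)*(F + F) = (4 + F)*(2*F) = 2*F*(4 + F))
m = 3984 (m = -2 + 3986 = 3984)
g = 373 (g = -4 + (-890 - 1*(-1267)) = -4 + (-890 + 1267) = -4 + 377 = 373)
(4929 + m)/(g + K(t(-6))) = (4929 + 3984)/(373 + 2*(-1 - 6)*(4 + (-1 - 6))) = 8913/(373 + 2*(-7)*(4 - 7)) = 8913/(373 + 2*(-7)*(-3)) = 8913/(373 + 42) = 8913/415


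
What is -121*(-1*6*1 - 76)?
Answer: 9922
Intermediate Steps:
-121*(-1*6*1 - 76) = -121*(-6*1 - 76) = -121*(-6 - 76) = -121*(-82) = 9922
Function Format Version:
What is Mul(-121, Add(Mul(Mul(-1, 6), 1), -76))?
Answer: 9922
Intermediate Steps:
Mul(-121, Add(Mul(Mul(-1, 6), 1), -76)) = Mul(-121, Add(Mul(-6, 1), -76)) = Mul(-121, Add(-6, -76)) = Mul(-121, -82) = 9922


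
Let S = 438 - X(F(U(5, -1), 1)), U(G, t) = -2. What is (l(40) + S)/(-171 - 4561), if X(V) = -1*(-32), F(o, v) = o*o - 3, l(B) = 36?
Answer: -17/182 ≈ -0.093407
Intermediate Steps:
F(o, v) = -3 + o**2 (F(o, v) = o**2 - 3 = -3 + o**2)
X(V) = 32
S = 406 (S = 438 - 1*32 = 438 - 32 = 406)
(l(40) + S)/(-171 - 4561) = (36 + 406)/(-171 - 4561) = 442/(-4732) = 442*(-1/4732) = -17/182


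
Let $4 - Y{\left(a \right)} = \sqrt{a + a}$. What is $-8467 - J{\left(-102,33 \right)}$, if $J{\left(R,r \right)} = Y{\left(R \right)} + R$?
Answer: $-8369 + 2 i \sqrt{51} \approx -8369.0 + 14.283 i$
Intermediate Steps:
$Y{\left(a \right)} = 4 - \sqrt{2} \sqrt{a}$ ($Y{\left(a \right)} = 4 - \sqrt{a + a} = 4 - \sqrt{2 a} = 4 - \sqrt{2} \sqrt{a}$)
$J{\left(R,r \right)} = 4 + R - \sqrt{2} \sqrt{R}$ ($J{\left(R,r \right)} = \left(4 - \sqrt{2} \sqrt{R}\right) + R = 4 + R - \sqrt{2} \sqrt{R}$)
$-8467 - J{\left(-102,33 \right)} = -8467 - \left(4 - 102 - \sqrt{2} \sqrt{-102}\right) = -8467 - \left(4 - 102 - \sqrt{2} i \sqrt{102}\right) = -8467 - \left(4 - 102 - 2 i \sqrt{51}\right) = -8467 - \left(-98 - 2 i \sqrt{51}\right) = -8467 + \left(98 + 2 i \sqrt{51}\right) = -8369 + 2 i \sqrt{51}$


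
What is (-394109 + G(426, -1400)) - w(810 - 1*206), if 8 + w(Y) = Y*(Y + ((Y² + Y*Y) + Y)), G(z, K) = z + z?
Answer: -441820609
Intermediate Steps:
G(z, K) = 2*z
w(Y) = -8 + Y*(2*Y + 2*Y²) (w(Y) = -8 + Y*(Y + ((Y² + Y*Y) + Y)) = -8 + Y*(Y + ((Y² + Y²) + Y)) = -8 + Y*(Y + (2*Y² + Y)) = -8 + Y*(Y + (Y + 2*Y²)) = -8 + Y*(2*Y + 2*Y²))
(-394109 + G(426, -1400)) - w(810 - 1*206) = (-394109 + 2*426) - (-8 + 2*(810 - 1*206)² + 2*(810 - 1*206)³) = (-394109 + 852) - (-8 + 2*(810 - 206)² + 2*(810 - 206)³) = -393257 - (-8 + 2*604² + 2*604³) = -393257 - (-8 + 2*364816 + 2*220348864) = -393257 - (-8 + 729632 + 440697728) = -393257 - 1*441427352 = -393257 - 441427352 = -441820609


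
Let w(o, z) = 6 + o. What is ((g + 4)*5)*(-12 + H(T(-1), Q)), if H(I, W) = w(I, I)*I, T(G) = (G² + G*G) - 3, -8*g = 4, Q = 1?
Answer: -595/2 ≈ -297.50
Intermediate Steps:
g = -½ (g = -⅛*4 = -½ ≈ -0.50000)
T(G) = -3 + 2*G² (T(G) = (G² + G²) - 3 = 2*G² - 3 = -3 + 2*G²)
H(I, W) = I*(6 + I) (H(I, W) = (6 + I)*I = I*(6 + I))
((g + 4)*5)*(-12 + H(T(-1), Q)) = ((-½ + 4)*5)*(-12 + (-3 + 2*(-1)²)*(6 + (-3 + 2*(-1)²))) = ((7/2)*5)*(-12 + (-3 + 2*1)*(6 + (-3 + 2*1))) = 35*(-12 + (-3 + 2)*(6 + (-3 + 2)))/2 = 35*(-12 - (6 - 1))/2 = 35*(-12 - 1*5)/2 = 35*(-12 - 5)/2 = (35/2)*(-17) = -595/2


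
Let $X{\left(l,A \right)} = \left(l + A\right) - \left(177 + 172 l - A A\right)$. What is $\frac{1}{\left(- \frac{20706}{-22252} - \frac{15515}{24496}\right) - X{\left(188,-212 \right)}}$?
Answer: $- \frac{136271248}{1690676880337} \approx -8.0602 \cdot 10^{-5}$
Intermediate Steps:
$X{\left(l,A \right)} = -177 + A + A^{2} - 171 l$ ($X{\left(l,A \right)} = \left(A + l\right) - \left(177 - A^{2} + 172 l\right) = -177 + A + A^{2} - 171 l$)
$\frac{1}{\left(- \frac{20706}{-22252} - \frac{15515}{24496}\right) - X{\left(188,-212 \right)}} = \frac{1}{\left(- \frac{20706}{-22252} - \frac{15515}{24496}\right) - \left(-177 - 212 + \left(-212\right)^{2} - 32148\right)} = \frac{1}{\left(\left(-20706\right) \left(- \frac{1}{22252}\right) - \frac{15515}{24496}\right) - \left(-177 - 212 + 44944 - 32148\right)} = \frac{1}{\left(\frac{10353}{11126} - \frac{15515}{24496}\right) - 12407} = \frac{1}{\frac{40493599}{136271248} - 12407} = \frac{1}{- \frac{1690676880337}{136271248}} = - \frac{136271248}{1690676880337}$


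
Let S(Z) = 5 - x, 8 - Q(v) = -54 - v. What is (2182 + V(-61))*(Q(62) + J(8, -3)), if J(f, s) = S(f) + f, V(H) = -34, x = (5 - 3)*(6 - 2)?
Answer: 277092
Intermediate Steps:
x = 8 (x = 2*4 = 8)
Q(v) = 62 + v (Q(v) = 8 - (-54 - v) = 8 + (54 + v) = 62 + v)
S(Z) = -3 (S(Z) = 5 - 1*8 = 5 - 8 = -3)
J(f, s) = -3 + f
(2182 + V(-61))*(Q(62) + J(8, -3)) = (2182 - 34)*((62 + 62) + (-3 + 8)) = 2148*(124 + 5) = 2148*129 = 277092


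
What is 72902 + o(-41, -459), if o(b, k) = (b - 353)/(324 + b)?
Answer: 20630872/283 ≈ 72901.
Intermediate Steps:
o(b, k) = (-353 + b)/(324 + b)
72902 + o(-41, -459) = 72902 + (-353 - 41)/(324 - 41) = 72902 - 394/283 = 20630872/283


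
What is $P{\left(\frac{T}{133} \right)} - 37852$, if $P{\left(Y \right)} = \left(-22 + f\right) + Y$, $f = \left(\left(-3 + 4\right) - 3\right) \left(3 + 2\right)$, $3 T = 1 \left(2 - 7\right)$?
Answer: $- \frac{15115721}{399} \approx -37884.0$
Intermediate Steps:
$T = - \frac{5}{3}$ ($T = \frac{1 \left(2 - 7\right)}{3} = \frac{1 \left(-5\right)}{3} = \frac{1}{3} \left(-5\right) = - \frac{5}{3} \approx -1.6667$)
$f = -10$ ($f = \left(1 - 3\right) 5 = \left(-2\right) 5 = -10$)
$P{\left(Y \right)} = -32 + Y$ ($P{\left(Y \right)} = \left(-22 - 10\right) + Y = -32 + Y$)
$P{\left(\frac{T}{133} \right)} - 37852 = \left(-32 - \frac{5}{3 \cdot 133}\right) - 37852 = \left(-32 - \frac{5}{399}\right) - 37852 = - \frac{12773}{399} - 37852 = - \frac{15115721}{399}$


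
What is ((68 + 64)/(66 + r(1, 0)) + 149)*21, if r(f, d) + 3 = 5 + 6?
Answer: 117159/37 ≈ 3166.5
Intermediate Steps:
r(f, d) = 8 (r(f, d) = -3 + (5 + 6) = -3 + 11 = 8)
((68 + 64)/(66 + r(1, 0)) + 149)*21 = ((68 + 64)/(66 + 8) + 149)*21 = (132/74 + 149)*21 = (132*(1/74) + 149)*21 = (66/37 + 149)*21 = (5579/37)*21 = 117159/37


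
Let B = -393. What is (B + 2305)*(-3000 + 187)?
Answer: -5378456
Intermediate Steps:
(B + 2305)*(-3000 + 187) = (-393 + 2305)*(-3000 + 187) = 1912*(-2813) = -5378456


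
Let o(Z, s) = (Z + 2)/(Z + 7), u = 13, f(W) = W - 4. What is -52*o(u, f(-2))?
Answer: -39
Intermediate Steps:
f(W) = -4 + W
o(Z, s) = (2 + Z)/(7 + Z)
-52*o(u, f(-2)) = -52*(2 + 13)/(7 + 13) = -52*15/20 = -13*15/5 = -52*3/4 = -39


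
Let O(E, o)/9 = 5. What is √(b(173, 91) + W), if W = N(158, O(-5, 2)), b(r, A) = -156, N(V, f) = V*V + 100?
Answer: 2*√6227 ≈ 157.82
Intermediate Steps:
O(E, o) = 45 (O(E, o) = 9*5 = 45)
N(V, f) = 100 + V² (N(V, f) = V² + 100 = 100 + V²)
W = 25064 (W = 100 + 158² = 100 + 24964 = 25064)
√(b(173, 91) + W) = √(-156 + 25064) = √24908 = 2*√6227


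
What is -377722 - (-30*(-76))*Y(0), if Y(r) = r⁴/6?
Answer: -377722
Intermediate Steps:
Y(r) = r⁴/6 (Y(r) = r⁴*(⅙) = r⁴/6)
-377722 - (-30*(-76))*Y(0) = -377722 - (-30*(-76))*(⅙)*0⁴ = -377722 - 2280*(⅙)*0 = -377722 - 2280*0 = -377722 - 1*0 = -377722 + 0 = -377722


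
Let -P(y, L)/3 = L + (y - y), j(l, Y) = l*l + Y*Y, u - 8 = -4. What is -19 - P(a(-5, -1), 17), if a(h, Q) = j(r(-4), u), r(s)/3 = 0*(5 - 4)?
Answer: 32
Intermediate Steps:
u = 4 (u = 8 - 4 = 4)
r(s) = 0 (r(s) = 3*(0*(5 - 4)) = 3*(0*1) = 3*0 = 0)
j(l, Y) = Y**2 + l**2 (j(l, Y) = l**2 + Y**2 = Y**2 + l**2)
a(h, Q) = 16 (a(h, Q) = 4**2 + 0**2 = 16 + 0 = 16)
P(y, L) = -3*L (P(y, L) = -3*(L + (y - y)) = -3*(L + 0) = -3*L)
-19 - P(a(-5, -1), 17) = -19 - (-3)*17 = -19 - 1*(-51) = -19 + 51 = 32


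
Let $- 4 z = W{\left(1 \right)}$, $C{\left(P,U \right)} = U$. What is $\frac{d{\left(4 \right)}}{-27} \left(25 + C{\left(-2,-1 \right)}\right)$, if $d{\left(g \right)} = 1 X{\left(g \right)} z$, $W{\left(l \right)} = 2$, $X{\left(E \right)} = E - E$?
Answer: $0$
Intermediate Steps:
$X{\left(E \right)} = 0$
$z = - \frac{1}{2}$ ($z = \left(- \frac{1}{4}\right) 2 = - \frac{1}{2} \approx -0.5$)
$d{\left(g \right)} = 0$ ($d{\left(g \right)} = 1 \cdot 0 \left(- \frac{1}{2}\right) = 0 \left(- \frac{1}{2}\right) = 0$)
$\frac{d{\left(4 \right)}}{-27} \left(25 + C{\left(-2,-1 \right)}\right) = \frac{0}{-27} \left(25 - 1\right) = 0 \left(- \frac{1}{27}\right) 24 = 0 \cdot 24 = 0$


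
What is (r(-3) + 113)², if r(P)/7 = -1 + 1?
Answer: 12769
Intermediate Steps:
r(P) = 0 (r(P) = 7*(-1 + 1) = 7*0 = 0)
(r(-3) + 113)² = (0 + 113)² = 113² = 12769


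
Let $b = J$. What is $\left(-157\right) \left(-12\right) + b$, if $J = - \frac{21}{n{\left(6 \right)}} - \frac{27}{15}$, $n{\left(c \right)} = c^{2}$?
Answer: $\frac{112897}{60} \approx 1881.6$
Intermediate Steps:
$J = - \frac{143}{60}$ ($J = - \frac{21}{6^{2}} - \frac{27}{15} = - \frac{21}{36} - \frac{9}{5} = \left(-21\right) \frac{1}{36} - \frac{9}{5} = - \frac{7}{12} - \frac{9}{5} = - \frac{143}{60} \approx -2.3833$)
$b = - \frac{143}{60} \approx -2.3833$
$\left(-157\right) \left(-12\right) + b = \left(-157\right) \left(-12\right) - \frac{143}{60} = 1884 - \frac{143}{60} = \frac{112897}{60}$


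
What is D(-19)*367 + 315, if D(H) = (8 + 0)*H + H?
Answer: -62442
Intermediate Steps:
D(H) = 9*H (D(H) = 8*H + H = 9*H)
D(-19)*367 + 315 = (9*(-19))*367 + 315 = -171*367 + 315 = -62757 + 315 = -62442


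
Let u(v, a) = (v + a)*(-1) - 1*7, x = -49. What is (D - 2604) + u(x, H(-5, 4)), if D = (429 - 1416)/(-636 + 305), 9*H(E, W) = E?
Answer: -7621660/2979 ≈ -2558.5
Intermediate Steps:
H(E, W) = E/9
u(v, a) = -7 - a - v (u(v, a) = (a + v)*(-1) - 7 = (-a - v) - 7 = -7 - a - v)
D = 987/331 (D = -987/(-331) = -987*(-1/331) = 987/331 ≈ 2.9819)
(D - 2604) + u(x, H(-5, 4)) = (987/331 - 2604) + (-7 - (-5)/9 - 1*(-49)) = -860937/331 + (-7 - 1*(-5/9) + 49) = -860937/331 + (-7 + 5/9 + 49) = -860937/331 + 383/9 = -7621660/2979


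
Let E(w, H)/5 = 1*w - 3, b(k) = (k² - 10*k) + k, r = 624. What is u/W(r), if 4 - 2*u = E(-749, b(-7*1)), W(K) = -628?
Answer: -941/314 ≈ -2.9968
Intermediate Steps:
b(k) = k² - 9*k
E(w, H) = -15 + 5*w (E(w, H) = 5*(1*w - 3) = 5*(w - 3) = 5*(-3 + w) = -15 + 5*w)
u = 1882 (u = 2 - (-15 + 5*(-749))/2 = 2 - (-15 - 3745)/2 = 2 - ½*(-3760) = 2 + 1880 = 1882)
u/W(r) = 1882/(-628) = 1882*(-1/628) = -941/314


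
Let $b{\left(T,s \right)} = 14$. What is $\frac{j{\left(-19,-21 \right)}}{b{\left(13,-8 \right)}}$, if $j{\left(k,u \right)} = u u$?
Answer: $\frac{63}{2} \approx 31.5$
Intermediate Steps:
$j{\left(k,u \right)} = u^{2}$
$\frac{j{\left(-19,-21 \right)}}{b{\left(13,-8 \right)}} = \frac{\left(-21\right)^{2}}{14} = 441 \cdot \frac{1}{14} = \frac{63}{2}$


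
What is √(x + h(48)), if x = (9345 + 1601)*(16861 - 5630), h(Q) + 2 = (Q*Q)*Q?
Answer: 2*√30761279 ≈ 11093.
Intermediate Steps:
h(Q) = -2 + Q³ (h(Q) = -2 + (Q*Q)*Q = -2 + Q²*Q = -2 + Q³)
x = 122934526 (x = 10946*11231 = 122934526)
√(x + h(48)) = √(122934526 + (-2 + 48³)) = √(122934526 + (-2 + 110592)) = √(122934526 + 110590) = √123045116 = 2*√30761279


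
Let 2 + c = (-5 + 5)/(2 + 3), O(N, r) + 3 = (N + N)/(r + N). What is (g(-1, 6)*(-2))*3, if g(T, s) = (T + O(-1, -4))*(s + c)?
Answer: 432/5 ≈ 86.400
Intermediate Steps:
O(N, r) = -3 + 2*N/(N + r) (O(N, r) = -3 + (N + N)/(r + N) = -3 + (2*N)/(N + r) = -3 + 2*N/(N + r))
c = -2 (c = -2 + (-5 + 5)/(2 + 3) = -2 + 0/5 = -2 + 0*(⅕) = -2 + 0 = -2)
g(T, s) = (-2 + s)*(-13/5 + T) (g(T, s) = (T + (-1*(-1) - 3*(-4))/(-1 - 4))*(s - 2) = (T + (1 + 12)/(-5))*(-2 + s) = (T - ⅕*13)*(-2 + s) = (T - 13/5)*(-2 + s) = (-13/5 + T)*(-2 + s) = (-2 + s)*(-13/5 + T))
(g(-1, 6)*(-2))*3 = ((26/5 - 2*(-1) - 13/5*6 - 1*6)*(-2))*3 = ((26/5 + 2 - 78/5 - 6)*(-2))*3 = -72/5*(-2)*3 = (144/5)*3 = 432/5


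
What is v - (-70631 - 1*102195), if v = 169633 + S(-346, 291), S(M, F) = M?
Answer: 342113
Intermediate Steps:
v = 169287 (v = 169633 - 346 = 169287)
v - (-70631 - 1*102195) = 169287 - (-70631 - 1*102195) = 169287 - (-70631 - 102195) = 169287 - 1*(-172826) = 169287 + 172826 = 342113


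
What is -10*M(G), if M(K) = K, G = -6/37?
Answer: 60/37 ≈ 1.6216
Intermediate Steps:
G = -6/37 (G = -6*1/37 = -6/37 ≈ -0.16216)
-10*M(G) = -10*(-6/37) = 60/37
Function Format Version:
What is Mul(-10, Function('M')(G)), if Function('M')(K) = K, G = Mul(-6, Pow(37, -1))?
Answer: Rational(60, 37) ≈ 1.6216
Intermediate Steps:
G = Rational(-6, 37) (G = Mul(-6, Rational(1, 37)) = Rational(-6, 37) ≈ -0.16216)
Mul(-10, Function('M')(G)) = Mul(-10, Rational(-6, 37)) = Rational(60, 37)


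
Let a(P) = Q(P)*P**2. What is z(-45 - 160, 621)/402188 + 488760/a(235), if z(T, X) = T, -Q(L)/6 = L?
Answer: -7084539771/1043909118100 ≈ -0.0067865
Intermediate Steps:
Q(L) = -6*L
a(P) = -6*P**3 (a(P) = (-6*P)*P**2 = -6*P**3)
z(-45 - 160, 621)/402188 + 488760/a(235) = (-45 - 160)/402188 + 488760/((-6*235**3)) = -205*1/402188 + 488760/((-6*12977875)) = -205/402188 + 488760/(-77867250) = -205/402188 + 488760*(-1/77867250) = -205/402188 - 16292/2595575 = -7084539771/1043909118100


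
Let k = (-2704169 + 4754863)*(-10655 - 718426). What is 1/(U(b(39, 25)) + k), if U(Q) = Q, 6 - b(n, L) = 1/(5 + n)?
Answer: -44/65785369417153 ≈ -6.6884e-13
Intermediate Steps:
b(n, L) = 6 - 1/(5 + n)
k = -1495122032214 (k = 2050694*(-729081) = -1495122032214)
1/(U(b(39, 25)) + k) = 1/((29 + 6*39)/(5 + 39) - 1495122032214) = 1/((29 + 234)/44 - 1495122032214) = 1/((1/44)*263 - 1495122032214) = 1/(263/44 - 1495122032214) = 1/(-65785369417153/44) = -44/65785369417153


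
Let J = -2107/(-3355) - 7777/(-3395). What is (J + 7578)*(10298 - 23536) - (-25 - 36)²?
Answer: -6532126326131/65087 ≈ -1.0036e+8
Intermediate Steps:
J = 189972/65087 (J = -2107*(-1/3355) - 7777*(-1/3395) = 2107/3355 + 1111/485 = 189972/65087 ≈ 2.9187)
(J + 7578)*(10298 - 23536) - (-25 - 36)² = (189972/65087 + 7578)*(10298 - 23536) - (-25 - 36)² = (493419258/65087)*(-13238) - 1*(-61)² = -6531884137404/65087 - 1*3721 = -6531884137404/65087 - 3721 = -6532126326131/65087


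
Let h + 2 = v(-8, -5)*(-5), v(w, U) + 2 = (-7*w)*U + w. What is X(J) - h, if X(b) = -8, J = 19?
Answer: -1456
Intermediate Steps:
v(w, U) = -2 + w - 7*U*w (v(w, U) = -2 + ((-7*w)*U + w) = -2 + (-7*U*w + w) = -2 + (w - 7*U*w) = -2 + w - 7*U*w)
h = 1448 (h = -2 + (-2 - 8 - 7*(-5)*(-8))*(-5) = -2 + (-2 - 8 - 280)*(-5) = -2 - 290*(-5) = -2 + 1450 = 1448)
X(J) - h = -8 - 1*1448 = -8 - 1448 = -1456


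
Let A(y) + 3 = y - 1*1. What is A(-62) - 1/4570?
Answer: -301621/4570 ≈ -66.000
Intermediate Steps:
A(y) = -4 + y (A(y) = -3 + (y - 1*1) = -3 + (y - 1) = -3 + (-1 + y) = -4 + y)
A(-62) - 1/4570 = (-4 - 62) - 1/4570 = -66 - 1*1/4570 = -66 - 1/4570 = -301621/4570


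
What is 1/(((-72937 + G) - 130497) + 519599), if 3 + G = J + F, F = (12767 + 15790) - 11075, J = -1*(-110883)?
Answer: 1/444527 ≈ 2.2496e-6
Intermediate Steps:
J = 110883
F = 17482 (F = 28557 - 11075 = 17482)
G = 128362 (G = -3 + (110883 + 17482) = -3 + 128365 = 128362)
1/(((-72937 + G) - 130497) + 519599) = 1/(((-72937 + 128362) - 130497) + 519599) = 1/((55425 - 130497) + 519599) = 1/(-75072 + 519599) = 1/444527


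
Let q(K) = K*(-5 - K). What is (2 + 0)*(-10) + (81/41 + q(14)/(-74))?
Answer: -21890/1517 ≈ -14.430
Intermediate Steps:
(2 + 0)*(-10) + (81/41 + q(14)/(-74)) = (2 + 0)*(-10) + (81/41 - 1*14*(5 + 14)/(-74)) = 2*(-10) + (81*(1/41) - 1*14*19*(-1/74)) = -20 + (81/41 - 266*(-1/74)) = -20 + (81/41 + 133/37) = -20 + 8450/1517 = -21890/1517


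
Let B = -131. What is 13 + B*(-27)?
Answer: 3550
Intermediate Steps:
13 + B*(-27) = 13 - 131*(-27) = 13 + 3537 = 3550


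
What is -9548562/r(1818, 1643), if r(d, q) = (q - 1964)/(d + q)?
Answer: 11015857694/107 ≈ 1.0295e+8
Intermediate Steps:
r(d, q) = (-1964 + q)/(d + q)
-9548562/r(1818, 1643) = -9548562*(1818 + 1643)/(-1964 + 1643) = -9548562/(-321/3461) = -9548562*(-3461/321) = 11015857694/107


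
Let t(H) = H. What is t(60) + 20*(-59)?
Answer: -1120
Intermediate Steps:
t(60) + 20*(-59) = 60 + 20*(-59) = 60 - 1180 = -1120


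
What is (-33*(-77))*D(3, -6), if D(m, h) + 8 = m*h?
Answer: -66066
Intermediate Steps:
D(m, h) = -8 + h*m (D(m, h) = -8 + m*h = -8 + h*m)
(-33*(-77))*D(3, -6) = (-33*(-77))*(-8 - 6*3) = 2541*(-8 - 18) = 2541*(-26) = -66066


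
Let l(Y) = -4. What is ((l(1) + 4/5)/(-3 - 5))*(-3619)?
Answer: -7238/5 ≈ -1447.6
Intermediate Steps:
((l(1) + 4/5)/(-3 - 5))*(-3619) = ((-4 + 4/5)/(-3 - 5))*(-3619) = ((-4 + 4*(⅕))/(-8))*(-3619) = ((-4 + ⅘)*(-⅛))*(-3619) = -16/5*(-⅛)*(-3619) = (⅖)*(-3619) = -7238/5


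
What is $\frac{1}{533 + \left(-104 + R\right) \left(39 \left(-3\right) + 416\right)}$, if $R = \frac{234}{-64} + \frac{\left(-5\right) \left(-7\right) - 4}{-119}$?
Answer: $- \frac{3808}{120843489} \approx -3.1512 \cdot 10^{-5}$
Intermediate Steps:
$R = - \frac{14915}{3808}$ ($R = 234 \left(- \frac{1}{64}\right) + \left(35 - 4\right) \left(- \frac{1}{119}\right) = - \frac{117}{32} + 31 \left(- \frac{1}{119}\right) = - \frac{117}{32} - \frac{31}{119} = - \frac{14915}{3808} \approx -3.9168$)
$\frac{1}{533 + \left(-104 + R\right) \left(39 \left(-3\right) + 416\right)} = \frac{1}{533 + \left(-104 - \frac{14915}{3808}\right) \left(39 \left(-3\right) + 416\right)} = \frac{1}{533 - \frac{410947 \left(-117 + 416\right)}{3808}} = \frac{1}{533 - \frac{122873153}{3808}} = \frac{1}{- \frac{120843489}{3808}} = - \frac{3808}{120843489}$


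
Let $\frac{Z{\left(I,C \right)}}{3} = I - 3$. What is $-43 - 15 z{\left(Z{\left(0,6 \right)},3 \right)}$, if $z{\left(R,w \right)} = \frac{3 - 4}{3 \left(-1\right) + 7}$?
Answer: $- \frac{157}{4} \approx -39.25$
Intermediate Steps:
$Z{\left(I,C \right)} = -9 + 3 I$ ($Z{\left(I,C \right)} = 3 \left(I - 3\right) = 3 \left(-3 + I\right) = -9 + 3 I$)
$z{\left(R,w \right)} = - \frac{1}{4}$ ($z{\left(R,w \right)} = - \frac{1}{-3 + 7} = - \frac{1}{4}$)
$-43 - 15 z{\left(Z{\left(0,6 \right)},3 \right)} = -43 - - \frac{15}{4} = -43 + \frac{15}{4} = - \frac{157}{4}$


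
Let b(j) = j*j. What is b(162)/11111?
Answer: 26244/11111 ≈ 2.3620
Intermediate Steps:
b(j) = j²
b(162)/11111 = 162²/11111 = 26244*(1/11111) = 26244/11111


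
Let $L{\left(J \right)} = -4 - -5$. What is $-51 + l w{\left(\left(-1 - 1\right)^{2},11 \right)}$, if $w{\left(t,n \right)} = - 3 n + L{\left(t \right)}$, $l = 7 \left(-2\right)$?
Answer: $397$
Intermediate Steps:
$l = -14$
$L{\left(J \right)} = 1$ ($L{\left(J \right)} = -4 + 5 = 1$)
$w{\left(t,n \right)} = 1 - 3 n$ ($w{\left(t,n \right)} = - 3 n + 1 = 1 - 3 n$)
$-51 + l w{\left(\left(-1 - 1\right)^{2},11 \right)} = -51 - 14 \left(1 - 33\right) = -51 - -448 = -51 + 448 = 397$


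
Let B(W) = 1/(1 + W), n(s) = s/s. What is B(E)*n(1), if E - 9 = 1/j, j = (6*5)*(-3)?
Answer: 90/899 ≈ 0.10011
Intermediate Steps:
n(s) = 1
j = -90 (j = 30*(-3) = -90)
E = 809/90 (E = 9 + 1/(-90) = 9 - 1/90 = 809/90 ≈ 8.9889)
B(E)*n(1) = 1/(1 + 809/90) = 1/(899/90) = (90/899)*1 = 90/899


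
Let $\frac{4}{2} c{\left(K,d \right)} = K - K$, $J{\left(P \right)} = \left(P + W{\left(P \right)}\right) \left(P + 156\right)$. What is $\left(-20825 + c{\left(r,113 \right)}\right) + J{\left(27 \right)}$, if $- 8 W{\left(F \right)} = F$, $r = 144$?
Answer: $- \frac{132013}{8} \approx -16502.0$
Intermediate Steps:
$W{\left(F \right)} = - \frac{F}{8}$
$J{\left(P \right)} = \frac{7 P \left(156 + P\right)}{8}$ ($J{\left(P \right)} = \left(P - \frac{P}{8}\right) \left(P + 156\right) = \frac{7 P}{8} \left(156 + P\right) = \frac{7 P \left(156 + P\right)}{8}$)
$c{\left(K,d \right)} = 0$ ($c{\left(K,d \right)} = \frac{K - K}{2} = \frac{1}{2} \cdot 0 = 0$)
$\left(-20825 + c{\left(r,113 \right)}\right) + J{\left(27 \right)} = \left(-20825 + 0\right) + \frac{7}{8} \cdot 27 \left(156 + 27\right) = -20825 + \frac{7}{8} \cdot 27 \cdot 183 = -20825 + \frac{34587}{8} = - \frac{132013}{8}$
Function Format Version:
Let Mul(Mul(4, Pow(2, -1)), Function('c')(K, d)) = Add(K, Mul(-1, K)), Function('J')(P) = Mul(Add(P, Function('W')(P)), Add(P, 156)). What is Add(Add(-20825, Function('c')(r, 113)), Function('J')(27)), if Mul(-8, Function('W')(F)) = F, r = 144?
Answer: Rational(-132013, 8) ≈ -16502.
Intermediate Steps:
Function('W')(F) = Mul(Rational(-1, 8), F)
Function('J')(P) = Mul(Rational(7, 8), P, Add(156, P)) (Function('J')(P) = Mul(Add(P, Mul(Rational(-1, 8), P)), Add(P, 156)) = Mul(Mul(Rational(7, 8), P), Add(156, P)) = Mul(Rational(7, 8), P, Add(156, P)))
Function('c')(K, d) = 0 (Function('c')(K, d) = Mul(Rational(1, 2), Add(K, Mul(-1, K))) = Mul(Rational(1, 2), 0) = 0)
Add(Add(-20825, Function('c')(r, 113)), Function('J')(27)) = Add(Add(-20825, 0), Mul(Rational(7, 8), 27, Add(156, 27))) = Add(-20825, Mul(Rational(7, 8), 27, 183)) = Add(-20825, Rational(34587, 8)) = Rational(-132013, 8)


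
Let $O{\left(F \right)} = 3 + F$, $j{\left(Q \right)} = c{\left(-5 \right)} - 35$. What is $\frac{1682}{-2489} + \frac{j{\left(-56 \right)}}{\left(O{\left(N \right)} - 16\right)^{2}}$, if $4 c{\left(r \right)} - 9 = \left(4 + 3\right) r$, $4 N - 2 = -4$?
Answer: $- \frac{1639352}{1814481} \approx -0.90348$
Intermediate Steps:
$N = - \frac{1}{2}$ ($N = \frac{1}{2} + \frac{1}{4} \left(-4\right) = \frac{1}{2} - 1 = - \frac{1}{2} \approx -0.5$)
$c{\left(r \right)} = \frac{9}{4} + \frac{7 r}{4}$ ($c{\left(r \right)} = \frac{9}{4} + \frac{\left(4 + 3\right) r}{4} = \frac{9}{4} + \frac{7 r}{4}$)
$j{\left(Q \right)} = - \frac{83}{2}$ ($j{\left(Q \right)} = \left(\frac{9}{4} + \frac{7}{4} \left(-5\right)\right) - 35 = \left(\frac{9}{4} - \frac{35}{4}\right) - 35 = - \frac{13}{2} - 35 = - \frac{83}{2}$)
$\frac{1682}{-2489} + \frac{j{\left(-56 \right)}}{\left(O{\left(N \right)} - 16\right)^{2}} = \frac{1682}{-2489} - \frac{83}{2 \left(\left(3 - \frac{1}{2}\right) - 16\right)^{2}} = 1682 \left(- \frac{1}{2489}\right) - \frac{83}{2 \left(\frac{5}{2} - 16\right)^{2}} = - \frac{1682}{2489} - \frac{83}{2 \left(- \frac{27}{2}\right)^{2}} = - \frac{1682}{2489} - \frac{83}{2 \cdot \frac{729}{4}} = - \frac{1682}{2489} - \frac{166}{729} = - \frac{1639352}{1814481}$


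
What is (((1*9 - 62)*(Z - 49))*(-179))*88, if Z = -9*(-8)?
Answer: 19201688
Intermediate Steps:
Z = 72
(((1*9 - 62)*(Z - 49))*(-179))*88 = (((1*9 - 62)*(72 - 49))*(-179))*88 = (((9 - 62)*23)*(-179))*88 = (-53*23*(-179))*88 = -1219*(-179)*88 = 218201*88 = 19201688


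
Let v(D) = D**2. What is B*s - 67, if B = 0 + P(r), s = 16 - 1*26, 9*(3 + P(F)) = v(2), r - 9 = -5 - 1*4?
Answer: -373/9 ≈ -41.444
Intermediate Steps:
r = 0 (r = 9 + (-5 - 1*4) = 9 + (-5 - 4) = 9 - 9 = 0)
P(F) = -23/9 (P(F) = -3 + (1/9)*2**2 = -3 + (1/9)*4 = -3 + 4/9 = -23/9)
s = -10 (s = 16 - 26 = -10)
B = -23/9 (B = 0 - 23/9 = -23/9 ≈ -2.5556)
B*s - 67 = -23/9*(-10) - 67 = 230/9 - 67 = -373/9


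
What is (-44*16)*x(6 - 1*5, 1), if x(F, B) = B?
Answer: -704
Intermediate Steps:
(-44*16)*x(6 - 1*5, 1) = -44*16*1 = -704*1 = -704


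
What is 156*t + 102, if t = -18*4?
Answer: -11130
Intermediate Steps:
t = -72
156*t + 102 = 156*(-72) + 102 = -11232 + 102 = -11130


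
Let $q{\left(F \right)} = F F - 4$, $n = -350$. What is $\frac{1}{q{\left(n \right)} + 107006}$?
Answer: $\frac{1}{229502} \approx 4.3573 \cdot 10^{-6}$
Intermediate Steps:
$q{\left(F \right)} = -4 + F^{2}$ ($q{\left(F \right)} = F^{2} - 4 = -4 + F^{2}$)
$\frac{1}{q{\left(n \right)} + 107006} = \frac{1}{\left(-4 + \left(-350\right)^{2}\right) + 107006} = \frac{1}{\left(-4 + 122500\right) + 107006} = \frac{1}{122496 + 107006} = \frac{1}{229502}$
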